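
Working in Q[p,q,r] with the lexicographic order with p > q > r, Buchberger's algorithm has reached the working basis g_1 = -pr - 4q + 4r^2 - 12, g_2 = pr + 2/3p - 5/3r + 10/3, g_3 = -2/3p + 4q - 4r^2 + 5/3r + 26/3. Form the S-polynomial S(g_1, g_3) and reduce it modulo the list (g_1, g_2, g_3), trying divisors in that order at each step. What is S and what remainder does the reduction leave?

lcm(LM(g_1), LM(g_3)) = pr.
S = (lcm/LT(g_1))·g_1 − (lcm/LT(g_3))·g_3 = 6qr + 4q - 6r^3 - 3/2r^2 + 13r + 12.
Reduce S modulo (g_1, g_2, g_3) in that order:
  leading term qr: no divisor's leading term divides it; move 6qr to the remainder.
  leading term q: no divisor's leading term divides it; move 4q to the remainder.
  leading term r^3: no divisor's leading term divides it; move -6r^3 to the remainder.
  leading term r^2: no divisor's leading term divides it; move -3/2r^2 to the remainder.
  leading term r: no divisor's leading term divides it; move 13r to the remainder.
  leading term 1: no divisor's leading term divides it; move 12 to the remainder.
The remainder 6qr + 4q - 6r^3 - 3/2r^2 + 13r + 12 is nonzero, so it would be added as the next basis element.

S(g_1, g_3) = 6qr + 4q - 6r^3 - 3/2r^2 + 13r + 12; remainder on division = 6qr + 4q - 6r^3 - 3/2r^2 + 13r + 12.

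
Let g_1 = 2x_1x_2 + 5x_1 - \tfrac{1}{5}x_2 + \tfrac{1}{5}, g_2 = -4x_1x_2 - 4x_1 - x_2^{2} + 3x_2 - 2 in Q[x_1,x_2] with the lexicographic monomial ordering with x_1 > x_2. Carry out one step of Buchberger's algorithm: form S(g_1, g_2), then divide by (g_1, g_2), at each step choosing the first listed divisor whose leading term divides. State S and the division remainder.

S(g_1, g_2) = \tfrac{3}{2}x_1 - \tfrac{1}{4}x_2^{2} + \tfrac{13}{20}x_2 - \tfrac{2}{5}; remainder on division = \tfrac{3}{2}x_1 - \tfrac{1}{4}x_2^{2} + \tfrac{13}{20}x_2 - \tfrac{2}{5}.

lcm(LM(g_1), LM(g_2)) = x_1x_2.
S = (lcm/LT(g_1))·g_1 − (lcm/LT(g_2))·g_2 = \tfrac{3}{2}x_1 - \tfrac{1}{4}x_2^{2} + \tfrac{13}{20}x_2 - \tfrac{2}{5}.
Reduce S modulo (g_1, g_2) in that order:
  leading term x_1: no divisor's leading term divides it; move \tfrac{3}{2}x_1 to the remainder.
  leading term x_2^{2}: no divisor's leading term divides it; move -\tfrac{1}{4}x_2^{2} to the remainder.
  leading term x_2: no divisor's leading term divides it; move \tfrac{13}{20}x_2 to the remainder.
  leading term 1: no divisor's leading term divides it; move -\tfrac{2}{5} to the remainder.
The remainder \tfrac{3}{2}x_1 - \tfrac{1}{4}x_2^{2} + \tfrac{13}{20}x_2 - \tfrac{2}{5} is nonzero, so it would be added as the next basis element.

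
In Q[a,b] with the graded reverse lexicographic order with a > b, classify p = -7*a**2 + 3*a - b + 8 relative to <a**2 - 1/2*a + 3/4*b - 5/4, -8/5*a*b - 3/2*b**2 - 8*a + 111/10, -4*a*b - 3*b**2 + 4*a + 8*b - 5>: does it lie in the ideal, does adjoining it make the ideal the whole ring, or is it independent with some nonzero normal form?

First compute the reduced Gröbner basis of I by Buchberger's algorithm.
f_1 = a**2 - 1/2*a + 3/4*b - 5/4, LT = a**2.
f_2 = -8/5*a*b - 3/2*b**2 - 8*a + 111/10, LT = a*b.
f_3 = -4*a*b - 3*b**2 + 4*a + 8*b - 5, LT = a*b.

S(f_1,f_2): lcm = a**2*b. S = -15/16*a*b**2 - 5*a**2 - 1/2*a*b + 3/4*b**2 + 111/16*a - 5/4*b.
  leading term a*b**2: subtract (75/128*b)·f_2 from -15/16*a*b**2 - 5*a**2 - 1/2*a*b + 3/4*b**2 + 111/16*a - 5/4*b → 225/256*b**3 - 5*a**2 + 67/16*a*b + 3/4*b**2 + 111/16*a - 1985/256*b
  leading term b**3: no divisor's leading term divides it; move 225/256*b**3 to the remainder.
  leading term a**2: subtract (-5)·f_1 from -5*a**2 + 67/16*a*b + 3/4*b**2 + 111/16*a - 1985/256*b → 67/16*a*b + 3/4*b**2 + 71/16*a - 1025/256*b - 25/4
  leading term a*b: subtract (-335/128)·f_2 from 67/16*a*b + 3/4*b**2 + 71/16*a - 1025/256*b - 25/4 → -813/256*b**2 - 33/2*a - 1025/256*b + 5837/256
  leading term b**2: no divisor's leading term divides it; move -813/256*b**2 to the remainder.
  leading term a: no divisor's leading term divides it; move -33/2*a to the remainder.
  leading term b: no divisor's leading term divides it; move -1025/256*b to the remainder.
  leading term 1: no divisor's leading term divides it; move 5837/256 to the remainder.
  remainder 225/256*b**3 - 813/256*b**2 - 33/2*a - 1025/256*b + 5837/256 ≠ 0; add h_4 = 225/256*b**3 - 813/256*b**2 - 33/2*a - 1025/256*b + 5837/256 to the basis.

S(f_1,f_3): lcm = a**2*b. S = -3/4*a*b**2 + a**2 + 3/2*a*b + 3/4*b**2 - 5/4*a - 5/4*b.
  leading term a*b**2: subtract (15/32*b)·f_2 from -3/4*a*b**2 + a**2 + 3/2*a*b + 3/4*b**2 - 5/4*a - 5/4*b → 45/64*b**3 + a**2 + 21/4*a*b + 3/4*b**2 - 5/4*a - 413/64*b
  leading term b**3: subtract (4/5)·h_4 from 45/64*b**3 + a**2 + 21/4*a*b + 3/4*b**2 - 5/4*a - 413/64*b → a**2 + 21/4*a*b + 1053/320*b**2 + 239/20*a - 13/4*b - 5837/320
  leading term a**2: subtract (1)·f_1 from a**2 + 21/4*a*b + 1053/320*b**2 + 239/20*a - 13/4*b - 5837/320 → 21/4*a*b + 1053/320*b**2 + 249/20*a - 4*b - 5437/320
  leading term a*b: subtract (-105/32)·f_2 from 21/4*a*b + 1053/320*b**2 + 249/20*a - 4*b - 5437/320 → -261/160*b**2 - 69/5*a - 4*b + 3109/160
  leading term b**2: no divisor's leading term divides it; move -261/160*b**2 to the remainder.
  leading term a: no divisor's leading term divides it; move -69/5*a to the remainder.
  leading term b: no divisor's leading term divides it; move -4*b to the remainder.
  leading term 1: no divisor's leading term divides it; move 3109/160 to the remainder.
  remainder -261/160*b**2 - 69/5*a - 4*b + 3109/160 ≠ 0; add h_5 = -261/160*b**2 - 69/5*a - 4*b + 3109/160 to the basis.

S(f_2,f_3): lcm = a*b. S = 3/16*b**2 + 6*a + 2*b - 131/16.
  leading term b**2: subtract (-10/87)·h_5 from 3/16*b**2 + 6*a + 2*b - 131/16 → 128/29*a + 134/87*b - 518/87
  leading term a: no divisor's leading term divides it; move 128/29*a to the remainder.
  leading term b: no divisor's leading term divides it; move 134/87*b to the remainder.
  leading term 1: no divisor's leading term divides it; move -518/87 to the remainder.
  remainder 128/29*a + 134/87*b - 518/87 ≠ 0; add h_6 = 128/29*a + 134/87*b - 518/87 to the basis.

S(f_3,h_4): lcm = a*b**3. S = 3/4*b**4 + 196/75*a*b**2 - 2*b**3 + 1408/75*a**2 + 41/9*a*b + 5/4*b**2 - 5837/225*a.
  leading term b**4: subtract (64/75*b)·h_4 from 3/4*b**4 + 196/75*a*b**2 - 2*b**3 + 1408/75*a**2 + 41/9*a*b + 5/4*b**2 - 5837/225*a → 196/75*a*b**2 + 71/100*b**3 + 1408/75*a**2 + 4193/225*a*b + 14/3*b**2 - 5837/225*a - 5837/300*b
  leading term a*b**2: subtract (-49/30*b)·f_2 from 196/75*a*b**2 + 71/100*b**3 + 1408/75*a**2 + 4193/225*a*b + 14/3*b**2 - 5837/225*a - 5837/300*b → -87/50*b**3 + 1408/75*a**2 + 1253/225*a*b + 14/3*b**2 - 5837/225*a - 199/150*b
  leading term b**3: subtract (-3712/1875)·h_4 from -87/50*b**3 + 1408/75*a**2 + 1253/225*a*b + 14/3*b**2 - 5837/225*a - 199/150*b → 1408/75*a**2 + 1253/225*a*b - 6077/3750*b**2 - 329669/5625*a - 694/75*b + 169273/3750
  leading term a**2: subtract (1408/75)·f_1 from 1408/75*a**2 + 1253/225*a*b - 6077/3750*b**2 - 329669/5625*a - 694/75*b + 169273/3750 → 1253/225*a*b - 6077/3750*b**2 - 276869/5625*a - 70/3*b + 257273/3750
  leading term a*b: subtract (-1253/360)·f_2 from 1253/225*a*b - 6077/3750*b**2 - 276869/5625*a - 70/3*b + 257273/3750 → -205241/30000*b**2 - 48166/625*a - 70/3*b + 1072403/10000
  leading term b**2: subtract (410482/97875)·h_5 from -205241/30000*b**2 - 48166/625*a - 70/3*b + 1072403/10000 → -626048/32625*a - 641822/97875*b + 2519966/97875
  leading term a: subtract (-4891/1125)·h_6 from -626048/32625*a - 641822/97875*b + 2519966/97875 → 52/375*b - 52/375
  leading term b: no divisor's leading term divides it; move 52/375*b to the remainder.
  leading term 1: no divisor's leading term divides it; move -52/375 to the remainder.
  remainder 52/375*b - 52/375 ≠ 0; add h_7 = 52/375*b - 52/375 to the basis.

The other S-polynomials (S(f_1,h_4), S(f_2,h_4), S(f_1,h_5), S(f_2,h_5), S(f_3,h_5), S(h_4,h_5), S(f_1,h_6), S(f_2,h_6), S(f_3,h_6), S(h_4,h_6), S(h_5,h_6), S(f_1,h_7), S(f_2,h_7), S(f_3,h_7), S(h_4,h_7), S(h_5,h_7), S(h_6,h_7)) all reduce to 0 modulo the current basis, so we have a Gröbner basis.
Inter-reduce: drop elements whose leading term is divisible by another's, tail-reduce, and make monic.
Reduced Gröbner basis: {a - 1, b - 1}.
Label its elements g_1 = a - 1, g_2 = b - 1.

Reduce p = -7*a**2 + 3*a - b + 8 modulo G:
  leading term a**2: subtract (-7*a)·g_1 from -7*a**2 + 3*a - b + 8 → -4*a - b + 8
  leading term a: subtract (-4)·g_1 from -4*a - b + 8 → -b + 4
  leading term b: subtract (-1)·g_2 from -b + 4 → 3
  leading term 1: no divisor's leading term divides it; move 3 to the remainder.
  normal form = 3.
The normal form is nonzero, so p ∉ I. Since p minus its normal form lies in I, I + (p) = I + (r) where r = 3; decide whether this ideal is the whole ring.
Here r = 3 is a nonzero constant, hence a unit: 1 ∈ I + (p), the Gröbner basis of I + (p) is {1}, and the enlarged system has no common solution — adjoining p is inconsistent.

Adjoining -7*a**2 + 3*a - b + 8 makes the ideal the whole ring: the system is inconsistent.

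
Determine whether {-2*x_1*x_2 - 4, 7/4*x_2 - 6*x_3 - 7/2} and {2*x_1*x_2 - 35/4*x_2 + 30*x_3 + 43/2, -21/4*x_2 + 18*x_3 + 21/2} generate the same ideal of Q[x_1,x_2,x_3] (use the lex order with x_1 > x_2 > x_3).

Since reduced Gröbner bases are canonical representatives of ideals under a given ordering, it suffices to compute and compare them.
Buchberger on the first generating set:
f_1 = -2*x_1*x_2 - 4, LT = x_1*x_2.
f_2 = 7/4*x_2 - 6*x_3 - 7/2, LT = x_2.

S(f_1,f_2): lcm = x_1*x_2. S = 24/7*x_1*x_3 + 2*x_1 + 2.
  reduce S modulo (f_1, f_2):
  remainder 24/7*x_1*x_3 + 2*x_1 + 2 ≠ 0; add g_3 = 24/7*x_1*x_3 + 2*x_1 + 2 to the basis.

The other S-polynomials (S(f_1,g_3), S(f_2,g_3)) all reduce to 0 modulo the current basis, so we have a Gröbner basis.
Inter-reduce: drop elements whose leading term is divisible by another's, tail-reduce, and make monic.
Reduced Gröbner basis: {x_1*x_3 + 7/12*x_1 + 7/12, x_2 - 24/7*x_3 - 2}.

Buchberger on the second generating set:
h_1 = 2*x_1*x_2 - 35/4*x_2 + 30*x_3 + 43/2, LT = x_1*x_2.
h_2 = -21/4*x_2 + 18*x_3 + 21/2, LT = x_2.

S(h_1,h_2): lcm = x_1*x_2. S = 24/7*x_1*x_3 + 2*x_1 - 35/8*x_2 + 15*x_3 + 43/4.
  reduce S modulo (h_1, h_2):
  remainder 24/7*x_1*x_3 + 2*x_1 + 2 ≠ 0; add k_3 = 24/7*x_1*x_3 + 2*x_1 + 2 to the basis.

The other S-polynomials (S(h_1,k_3), S(h_2,k_3)) all reduce to 0 modulo the current basis, so we have a Gröbner basis.
Inter-reduce: drop elements whose leading term is divisible by another's, tail-reduce, and make monic.
Reduced Gröbner basis: {x_1*x_3 + 7/12*x_1 + 7/12, x_2 - 24/7*x_3 - 2}.

The two bases agree; hence the ideals are identical.
The same test decides containment: I ⊆ J iff every generator of I reduces to 0 modulo a Gröbner basis of J.

Yes, the ideals are equal.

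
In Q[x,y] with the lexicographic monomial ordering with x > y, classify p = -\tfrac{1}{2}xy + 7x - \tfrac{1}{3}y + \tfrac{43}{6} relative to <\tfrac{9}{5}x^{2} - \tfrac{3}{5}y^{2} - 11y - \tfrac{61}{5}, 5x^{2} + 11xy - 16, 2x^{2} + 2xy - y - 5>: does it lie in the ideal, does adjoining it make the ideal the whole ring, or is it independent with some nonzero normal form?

-\tfrac{1}{2}xy + 7x - \tfrac{1}{3}y + \tfrac{43}{6} lies in I (it reduces to 0).

First compute the reduced Gröbner basis of I by Buchberger's algorithm.
f_1 = \tfrac{9}{5}x^{2} - \tfrac{3}{5}y^{2} - 11y - \tfrac{61}{5}, LT = x^{2}.
f_2 = 5x^{2} + 11xy - 16, LT = x^{2}.
f_3 = 2x^{2} + 2xy - y - 5, LT = x^{2}.

S(f_1,f_2): lcm = x^{2}. S = -\tfrac{11}{5}xy - \tfrac{1}{3}y^{2} - \tfrac{55}{9}y - \tfrac{161}{45}.
  leading term xy: no divisor's leading term divides it; move -\tfrac{11}{5}xy to the remainder.
  leading term y^{2}: no divisor's leading term divides it; move -\tfrac{1}{3}y^{2} to the remainder.
  leading term y: no divisor's leading term divides it; move -\tfrac{55}{9}y to the remainder.
  leading term 1: no divisor's leading term divides it; move -\tfrac{161}{45} to the remainder.
  remainder -\tfrac{11}{5}xy - \tfrac{1}{3}y^{2} - \tfrac{55}{9}y - \tfrac{161}{45} ≠ 0; add h_4 = -\tfrac{11}{5}xy - \tfrac{1}{3}y^{2} - \tfrac{55}{9}y - \tfrac{161}{45} to the basis.

S(f_1,f_3): lcm = x^{2}. S = -xy - \tfrac{1}{3}y^{2} - \tfrac{101}{18}y - \tfrac{77}{18}.
  leading term xy: subtract (\tfrac{5}{11})·h_4 from -xy - \tfrac{1}{3}y^{2} - \tfrac{101}{18}y - \tfrac{77}{18} → -\tfrac{2}{11}y^{2} - \tfrac{17}{6}y - \tfrac{175}{66}
  leading term y^{2}: no divisor's leading term divides it; move -\tfrac{2}{11}y^{2} to the remainder.
  leading term y: no divisor's leading term divides it; move -\tfrac{17}{6}y to the remainder.
  leading term 1: no divisor's leading term divides it; move -\tfrac{175}{66} to the remainder.
  remainder -\tfrac{2}{11}y^{2} - \tfrac{17}{6}y - \tfrac{175}{66} ≠ 0; add h_5 = -\tfrac{2}{11}y^{2} - \tfrac{17}{6}y - \tfrac{175}{66} to the basis.

S(f_1,h_4): lcm = x^{2}y. S = -\tfrac{5}{33}xy^{2} - \tfrac{25}{9}xy - \tfrac{161}{99}x - \tfrac{1}{3}y^{3} - \tfrac{55}{9}y^{2} - \tfrac{61}{9}y.
  leading term xy^{2}: subtract (\tfrac{25}{363}y)·h_4 from -\tfrac{5}{33}xy^{2} - \tfrac{25}{9}xy - \tfrac{161}{99}x - \tfrac{1}{3}y^{3} - \tfrac{55}{9}y^{2} - \tfrac{61}{9}y → -\tfrac{25}{9}xy - \tfrac{161}{99}x - \tfrac{338}{1089}y^{3} - \tfrac{1690}{297}y^{2} - \tfrac{21338}{3267}y
  leading term xy: subtract (\tfrac{125}{99})·h_4 from -\tfrac{25}{9}xy - \tfrac{161}{99}x - \tfrac{338}{1089}y^{3} - \tfrac{1690}{297}y^{2} - \tfrac{21338}{3267}y → -\tfrac{161}{99}x - \tfrac{338}{1089}y^{3} - \tfrac{1565}{297}y^{2} + \tfrac{11611}{9801}y + \tfrac{4025}{891}
  leading term x: no divisor's leading term divides it; move -\tfrac{161}{99}x to the remainder.
  leading term y^{3}: subtract (\tfrac{169}{99}y)·h_5 from -\tfrac{338}{1089}y^{3} - \tfrac{1565}{297}y^{2} + \tfrac{11611}{9801}y + \tfrac{4025}{891} → -\tfrac{257}{594}y^{2} + \tfrac{10177}{1782}y + \tfrac{4025}{891}
  leading term y^{2}: subtract (\tfrac{257}{108})·h_5 from -\tfrac{257}{594}y^{2} + \tfrac{10177}{1782}y + \tfrac{4025}{891} → \tfrac{9863}{792}y + \tfrac{8575}{792}
  leading term y: no divisor's leading term divides it; move \tfrac{9863}{792}y to the remainder.
  leading term 1: no divisor's leading term divides it; move \tfrac{8575}{792} to the remainder.
  remainder -\tfrac{161}{99}x + \tfrac{9863}{792}y + \tfrac{8575}{792} ≠ 0; add h_6 = -\tfrac{161}{99}x + \tfrac{9863}{792}y + \tfrac{8575}{792} to the basis.

S(h_4,h_5): lcm = xy^{2}. S = -\tfrac{187}{12}xy - \tfrac{175}{12}x + \tfrac{5}{33}y^{3} + \tfrac{25}{9}y^{2} + \tfrac{161}{99}y.
  leading term xy: subtract (\tfrac{85}{12})·h_4 from -\tfrac{187}{12}xy - \tfrac{175}{12}x + \tfrac{5}{33}y^{3} + \tfrac{25}{9}y^{2} + \tfrac{161}{99}y → -\tfrac{175}{12}x + \tfrac{5}{33}y^{3} + \tfrac{185}{36}y^{2} + \tfrac{53357}{1188}y + \tfrac{2737}{108}
  leading term x: subtract (\tfrac{825}{92})·h_6 from -\tfrac{175}{12}x + \tfrac{5}{33}y^{3} + \tfrac{185}{36}y^{2} + \tfrac{53357}{1188}y + \tfrac{2737}{108} → \tfrac{5}{33}y^{3} + \tfrac{185}{36}y^{2} - \tfrac{14593237}{218592}y - \tfrac{1425767}{19872}
  leading term y^{3}: subtract (-\tfrac{5}{6}y)·h_5 from \tfrac{5}{33}y^{3} + \tfrac{185}{36}y^{2} - \tfrac{14593237}{218592}y - \tfrac{1425767}{19872} → \tfrac{25}{9}y^{2} - \tfrac{1370567}{19872}y - \tfrac{1425767}{19872}
  leading term y^{2}: subtract (-\tfrac{275}{18})·h_5 from \tfrac{25}{9}y^{2} - \tfrac{1370567}{19872}y - \tfrac{1425767}{19872} → -\tfrac{82621}{736}y - \tfrac{82621}{736}
  leading term y: no divisor's leading term divides it; move -\tfrac{82621}{736}y to the remainder.
  leading term 1: no divisor's leading term divides it; move -\tfrac{82621}{736} to the remainder.
  remainder -\tfrac{82621}{736}y - \tfrac{82621}{736} ≠ 0; add h_7 = -\tfrac{82621}{736}y - \tfrac{82621}{736} to the basis.

The other S-polynomials (S(f_2,f_3), S(f_2,h_4), S(f_3,h_4), S(f_1,h_5), S(f_2,h_5), S(f_3,h_5), S(f_1,h_6), S(f_2,h_6), S(f_3,h_6), S(h_4,h_6), S(h_5,h_6), S(f_1,h_7), S(f_2,h_7), S(f_3,h_7), S(h_4,h_7), S(h_5,h_7), S(h_6,h_7)) all reduce to 0 modulo the current basis, so we have a Gröbner basis.
Inter-reduce: drop elements whose leading term is divisible by another's, tail-reduce, and make monic.
Reduced Gröbner basis: {x + 1, y + 1}.
Label its elements g_1 = x + 1, g_2 = y + 1.

Reduce p = -\tfrac{1}{2}xy + 7x - \tfrac{1}{3}y + \tfrac{43}{6} modulo G:
  leading term xy: subtract (-\tfrac{1}{2}y)·g_1 from -\tfrac{1}{2}xy + 7x - \tfrac{1}{3}y + \tfrac{43}{6} → 7x + \tfrac{1}{6}y + \tfrac{43}{6}
  leading term x: subtract (7)·g_1 from 7x + \tfrac{1}{6}y + \tfrac{43}{6} → \tfrac{1}{6}y + \tfrac{1}{6}
  leading term y: subtract (\tfrac{1}{6})·g_2 from \tfrac{1}{6}y + \tfrac{1}{6} → 0
  normal form = 0.
Since the normal form is 0, p ∈ I.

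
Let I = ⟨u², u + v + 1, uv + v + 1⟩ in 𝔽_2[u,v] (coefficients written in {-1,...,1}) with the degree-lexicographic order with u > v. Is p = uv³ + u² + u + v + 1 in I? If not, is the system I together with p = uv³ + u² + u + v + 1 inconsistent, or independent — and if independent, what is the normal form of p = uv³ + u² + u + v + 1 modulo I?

uv³ + u² + u + v + 1 is independent of I; its normal form modulo I is v + 1.

First compute the reduced Gröbner basis of I by Buchberger's algorithm.
f_1 = u², LT = u².
f_2 = u + v + 1, LT = u.
f_3 = uv + v + 1, LT = uv.

S(f_1,f_2): lcm = u². S = uv + u.
  reduce S modulo (f_1, f_2, f_3):
  remainder v² + 1 ≠ 0; add h_4 = v² + 1 to the basis.

The other S-polynomials (S(f_1,f_3), S(f_2,f_3), S(f_1,h_4), S(f_2,h_4), S(f_3,h_4)) all reduce to 0 modulo the current basis, so we have a Gröbner basis.
Inter-reduce: drop elements whose leading term is divisible by another's, tail-reduce, and make monic.
Reduced Gröbner basis: {v² + 1, u + v + 1}.
Label its elements g_1 = v² + 1, g_2 = u + v + 1.

Reduce p = uv³ + u² + u + v + 1 modulo G:
  leading term uv³: subtract (uv)·g_1 from uv³ + u² + u + v + 1 → u² + uv + u + v + 1
  leading term u²: subtract (u)·g_2 from u² + uv + u + v + 1 → v + 1
  leading term v: no divisor's leading term divides it; move v to the remainder.
  leading term 1: no divisor's leading term divides it; move 1 to the remainder.
  normal form = v + 1.
The normal form is nonzero, so p ∉ I. Since p minus its normal form lies in I, I + (p) = I + (r) where r = v + 1; decide whether this ideal is the whole ring.
Run Buchberger on G together with r (pairs among the g_i already reduce to 0 since G is a Gröbner basis):
g_1 = v² + 1, LT = v².
g_2 = u + v + 1, LT = u.
r = v + 1, LT = v.

The S-polynomials (S(g_1,g_2), S(g_1,r), S(g_2,r)) all reduce to 0 modulo the current basis, so we have a Gröbner basis.
Inter-reduce: drop elements whose leading term is divisible by another's, tail-reduce, and make monic.
Reduced Gröbner basis: {u, v + 1}.
The reduced Gröbner basis of I + (p) is {u, v + 1} ≠ {1}, a proper ideal, so the enlarged system stays consistent: p is independent of I, with normal form v + 1.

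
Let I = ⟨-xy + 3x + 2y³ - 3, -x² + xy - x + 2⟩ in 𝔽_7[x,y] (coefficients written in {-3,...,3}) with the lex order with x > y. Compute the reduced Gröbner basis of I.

f_1 = -xy + 3x + 2y³ - 3, LT = xy.
f_2 = -x² + xy - x + 2, LT = x².

S(f_1,f_2): lcm = x²y. S = -3x² - 2xy³ + xy² - xy + 3x + 2y.
  reduce S modulo (f_1, f_2):
  remainder -2x + 3y⁵ - 3y⁴ - 3y³ - y² + 3y + 2 ≠ 0; add g_3 = -2x + 3y⁵ - 3y⁴ - 3y³ - y² + 3y + 2 to the basis.

S(f_1,g_3): lcm = xy. S = -3x - 2y⁶ + 2y⁵ + 2y⁴ + y³ - 2y² + y + 3.
  reduce S modulo (f_1, f_2, g_3):
  remainder -2y⁶ + y⁵ + 3y⁴ + 2y³ + 3y² ≠ 0; add g_4 = -2y⁶ + y⁵ + 3y⁴ + 2y³ + 3y² to the basis.

The other S-polynomials (S(f_2,g_3), S(f_1,g_4), S(f_2,g_4), S(g_3,g_4)) all reduce to 0 modulo the current basis, so we have a Gröbner basis.
Inter-reduce: drop elements whose leading term is divisible by another's, tail-reduce, and make monic.

G = {x + 2y⁵ - 2y⁴ - 2y³ - 3y² + 2y - 1, y⁶ + 3y⁵ + 2y⁴ - y³ + 2y²}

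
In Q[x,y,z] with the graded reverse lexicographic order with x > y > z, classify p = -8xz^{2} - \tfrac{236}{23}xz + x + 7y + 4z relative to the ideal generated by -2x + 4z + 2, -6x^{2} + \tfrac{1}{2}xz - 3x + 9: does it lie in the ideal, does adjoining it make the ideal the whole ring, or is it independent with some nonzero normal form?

First compute the reduced Gröbner basis of I by Buchberger's algorithm.
f_1 = -2x + 4z + 2, LT = x.
f_2 = -6x^{2} + \tfrac{1}{2}xz - 3x + 9, LT = x^{2}.

S(f_1,f_2): lcm = x^{2}. S = -\tfrac{23}{12}xz - \tfrac{3}{2}x + \tfrac{3}{2}.
  leading term xz: subtract (\tfrac{23}{24}z)·f_1 from -\tfrac{23}{12}xz - \tfrac{3}{2}x + \tfrac{3}{2} → -\tfrac{23}{6}z^{2} - \tfrac{3}{2}x - \tfrac{23}{12}z + \tfrac{3}{2}
  leading term z^{2}: no divisor's leading term divides it; move -\tfrac{23}{6}z^{2} to the remainder.
  leading term x: subtract (\tfrac{3}{4})·f_1 from -\tfrac{3}{2}x - \tfrac{23}{12}z + \tfrac{3}{2} → -\tfrac{59}{12}z
  leading term z: no divisor's leading term divides it; move -\tfrac{59}{12}z to the remainder.
  remainder -\tfrac{23}{6}z^{2} - \tfrac{59}{12}z ≠ 0; add h_3 = -\tfrac{23}{6}z^{2} - \tfrac{59}{12}z to the basis.

The other S-polynomials (S(f_1,h_3), S(f_2,h_3)) all reduce to 0 modulo the current basis, so we have a Gröbner basis.
Inter-reduce: drop elements whose leading term is divisible by another's, tail-reduce, and make monic.
Reduced Gröbner basis: {z^{2} + \tfrac{59}{46}z, x - 2z - 1}.
Label its elements g_1 = z^{2} + \tfrac{59}{46}z, g_2 = x - 2z - 1.

Reduce p = -8xz^{2} - \tfrac{236}{23}xz + x + 7y + 4z modulo G:
  leading term xz^{2}: subtract (-8x)·g_1 from -8xz^{2} - \tfrac{236}{23}xz + x + 7y + 4z → x + 7y + 4z
  leading term x: subtract (1)·g_2 from x + 7y + 4z → 7y + 6z + 1
  leading term y: no divisor's leading term divides it; move 7y to the remainder.
  leading term z: no divisor's leading term divides it; move 6z to the remainder.
  leading term 1: no divisor's leading term divides it; move 1 to the remainder.
  normal form = 7y + 6z + 1.
The normal form is nonzero, so p ∉ I. Since p minus its normal form lies in I, I + (p) = I + (r) where r = 7y + 6z + 1; decide whether this ideal is the whole ring.
Run Buchberger on G together with r (pairs among the g_i already reduce to 0 since G is a Gröbner basis):
g_1 = z^{2} + \tfrac{59}{46}z, LT = z^{2}.
g_2 = x - 2z - 1, LT = x.
r = 7y + 6z + 1, LT = y.

The S-polynomials (S(g_1,g_2), S(g_1,r), S(g_2,r)) all reduce to 0 modulo the current basis, so we have a Gröbner basis.
Inter-reduce: drop elements whose leading term is divisible by another's, tail-reduce, and make monic.
Reduced Gröbner basis: {z^{2} + \tfrac{59}{46}z, x - 2z - 1, y + \tfrac{6}{7}z + \tfrac{1}{7}}.
The reduced Gröbner basis of I + (p) is {z^{2} + \tfrac{59}{46}z, x - 2z - 1, y + \tfrac{6}{7}z + \tfrac{1}{7}} ≠ {1}, a proper ideal, so the enlarged system stays consistent: p is independent of I, with normal form 7y + 6z + 1.

-8xz^{2} - \tfrac{236}{23}xz + x + 7y + 4z is independent of I; its normal form modulo I is 7y + 6z + 1.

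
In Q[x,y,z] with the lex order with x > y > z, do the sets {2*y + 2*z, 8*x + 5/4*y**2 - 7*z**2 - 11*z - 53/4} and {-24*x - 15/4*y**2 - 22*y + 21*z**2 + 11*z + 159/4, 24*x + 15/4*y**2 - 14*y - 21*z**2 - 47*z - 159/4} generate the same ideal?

Two ideals are equal iff their reduced Gröbner bases coincide (the reduced basis is unique for a fixed ordering).
Buchberger on the first generating set:
f_1 = 2*y + 2*z, LT = y.
f_2 = 8*x + 5/4*y**2 - 7*z**2 - 11*z - 53/4, LT = x.

The S-polynomials (S(f_1,f_2)) all reduce to 0 modulo the current basis, so we have a Gröbner basis.
Inter-reduce: drop elements whose leading term is divisible by another's, tail-reduce, and make monic.
Reduced Gröbner basis: {x - 23/32*z**2 - 11/8*z - 53/32, y + z}.

Buchberger on the second generating set:
h_1 = -24*x - 15/4*y**2 - 22*y + 21*z**2 + 11*z + 159/4, LT = x.
h_2 = 24*x + 15/4*y**2 - 14*y - 21*z**2 - 47*z - 159/4, LT = x.

S(h_1,h_2): lcm = x. S = 3/2*y + 3/2*z.
  leading term y: no divisor's leading term divides it; move 3/2*y to the remainder.
  leading term z: no divisor's leading term divides it; move 3/2*z to the remainder.
  remainder 3/2*y + 3/2*z ≠ 0; add k_3 = 3/2*y + 3/2*z to the basis.

The other S-polynomials (S(h_1,k_3), S(h_2,k_3)) all reduce to 0 modulo the current basis, so we have a Gröbner basis.
Inter-reduce: drop elements whose leading term is divisible by another's, tail-reduce, and make monic.
Reduced Gröbner basis: {x - 23/32*z**2 - 11/8*z - 53/32, y + z}.

The two bases agree; hence the ideals are identical.

Yes, the ideals are equal.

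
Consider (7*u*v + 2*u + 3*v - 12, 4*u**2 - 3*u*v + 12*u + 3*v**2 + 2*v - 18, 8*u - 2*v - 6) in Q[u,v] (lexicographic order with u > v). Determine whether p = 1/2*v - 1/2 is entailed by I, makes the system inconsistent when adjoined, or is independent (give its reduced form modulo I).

1/2*v - 1/2 lies in I (it reduces to 0).

First compute the reduced Gröbner basis of I by Buchberger's algorithm.
f_1 = 7*u*v + 2*u + 3*v - 12, LT = u*v.
f_2 = 4*u**2 - 3*u*v + 12*u + 3*v**2 + 2*v - 18, LT = u**2.
f_3 = 8*u - 2*v - 6, LT = u.

S(f_1,f_2): lcm = u**2*v. S = 2/7*u**2 + 3/4*u*v**2 - 18/7*u*v - 12/7*u - 3/4*v**3 - 1/2*v**2 + 9/2*v.
  reduce S modulo (f_1, f_2, f_3):
  remainder -3/4*v**3 - 29/28*v**2 + 44/7*v - 9/2 ≠ 0; add h_4 = -3/4*v**3 - 29/28*v**2 + 44/7*v - 9/2 to the basis.

S(f_1,f_3): lcm = u*v. S = 2/7*u + 1/4*v**2 + 33/28*v - 12/7.
  reduce S modulo (f_1, f_2, f_3, h_4):
  remainder 1/4*v**2 + 5/4*v - 3/2 ≠ 0; add h_5 = 1/4*v**2 + 5/4*v - 3/2 to the basis.

S(f_2,f_3): lcm = u**2. S = -1/2*u*v + 15/4*u + 3/4*v**2 + 1/2*v - 9/2.
  reduce S modulo (f_1, f_2, f_3, h_4, h_5):
  remainder -33/16*v + 33/16 ≠ 0; add h_6 = -33/16*v + 33/16 to the basis.

The other S-polynomials (S(f_1,h_4), S(f_2,h_4), S(f_3,h_4), S(f_1,h_5), S(f_2,h_5), S(f_3,h_5), S(h_4,h_5), S(f_1,h_6), S(f_2,h_6), S(f_3,h_6), S(h_4,h_6), S(h_5,h_6)) all reduce to 0 modulo the current basis, so we have a Gröbner basis.
Inter-reduce: drop elements whose leading term is divisible by another's, tail-reduce, and make monic.
Reduced Gröbner basis: {u - 1, v - 1}.
Label its elements g_1 = u - 1, g_2 = v - 1.

Reduce p = 1/2*v - 1/2 modulo G:
  leading term v: subtract (1/2)·g_2 from 1/2*v - 1/2 → 0
  normal form = 0.
Since the normal form is 0, p ∈ I.

The remainder on division by a Gröbner basis is unique — it is the normal form.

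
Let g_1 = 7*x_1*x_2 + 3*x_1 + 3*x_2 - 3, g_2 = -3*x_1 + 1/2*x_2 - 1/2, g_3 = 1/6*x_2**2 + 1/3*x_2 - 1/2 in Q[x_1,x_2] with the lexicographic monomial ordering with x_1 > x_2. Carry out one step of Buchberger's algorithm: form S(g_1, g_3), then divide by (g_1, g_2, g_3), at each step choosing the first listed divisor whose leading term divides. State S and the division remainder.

S(g_1, g_3) = -11/7*x_1*x_2 + 3*x_1 + 3/7*x_2**2 - 3/7*x_2; remainder on division = 0.

lcm(LM(g_1), LM(g_3)) = x_1*x_2**2.
S = (lcm/LT(g_1))·g_1 − (lcm/LT(g_3))·g_3 = -11/7*x_1*x_2 + 3*x_1 + 3/7*x_2**2 - 3/7*x_2.
Reduce S modulo (g_1, g_2, g_3) in that order:
  leading term x_1*x_2: subtract (-11/49)·g_1 from -11/7*x_1*x_2 + 3*x_1 + 3/7*x_2**2 - 3/7*x_2 → 180/49*x_1 + 3/7*x_2**2 + 12/49*x_2 - 33/49
  leading term x_1: subtract (-60/49)·g_2 from 180/49*x_1 + 3/7*x_2**2 + 12/49*x_2 - 33/49 → 3/7*x_2**2 + 6/7*x_2 - 9/7
  leading term x_2**2: subtract (18/7)·g_3 from 3/7*x_2**2 + 6/7*x_2 - 9/7 → 0
The remainder is 0, so this S-polynomial contributes no new basis element.
This is the inner loop of Buchberger's algorithm — each nonzero remainder becomes a new basis element.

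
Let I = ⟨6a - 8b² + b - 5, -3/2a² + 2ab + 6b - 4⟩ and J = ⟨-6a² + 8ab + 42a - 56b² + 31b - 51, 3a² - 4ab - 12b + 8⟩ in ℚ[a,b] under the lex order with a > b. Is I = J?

Since reduced Gröbner bases are canonical representatives of ideals under a given ordering, it suffices to compute and compare them.
Buchberger on the first generating set:
f_1 = 6a - 8b² + b - 5, LT = a.
f_2 = -3/2a² + 2ab + 6b - 4, LT = a².

S(f_1,f_2): lcm = a². S = -4/3ab² + 3/2ab - ⅚a + 4b - 8/3.
  leading term ab²: subtract (-2/9b²)·f_1 from -4/3ab² + 3/2ab - ⅚a + 4b - 8/3 → 3/2ab - ⅚a - 16/9b⁴ + 2/9b³ - 10/9b² + 4b - 8/3
  leading term ab: subtract (¼b)·f_1 from 3/2ab - ⅚a - 16/9b⁴ + 2/9b³ - 10/9b² + 4b - 8/3 → -⅚a - 16/9b⁴ + 20/9b³ - 49/36b² + 21/4b - 8/3
  leading term a: subtract (-5/36)·f_1 from -⅚a - 16/9b⁴ + 20/9b³ - 49/36b² + 21/4b - 8/3 → -16/9b⁴ + 20/9b³ - 89/36b² + 97/18b - 121/36
  leading term b⁴: no divisor's leading term divides it; move -16/9b⁴ to the remainder.
  leading term b³: no divisor's leading term divides it; move 20/9b³ to the remainder.
  leading term b²: no divisor's leading term divides it; move -89/36b² to the remainder.
  leading term b: no divisor's leading term divides it; move 97/18b to the remainder.
  leading term 1: no divisor's leading term divides it; move -121/36 to the remainder.
  remainder -16/9b⁴ + 20/9b³ - 89/36b² + 97/18b - 121/36 ≠ 0; add g_3 = -16/9b⁴ + 20/9b³ - 89/36b² + 97/18b - 121/36 to the basis.

The other S-polynomials (S(f_1,g_3), S(f_2,g_3)) all reduce to 0 modulo the current basis, so we have a Gröbner basis.
Inter-reduce: drop elements whose leading term is divisible by another's, tail-reduce, and make monic.
Reduced Gröbner basis: {a - 4/3b² + ⅙b - ⅚, b⁴ - 5/4b³ + 89/64b² - 97/32b + 121/64}.

Buchberger on the second generating set:
h_1 = -6a² + 8ab + 42a - 56b² + 31b - 51, LT = a².
h_2 = 3a² - 4ab - 12b + 8, LT = a².

S(h_1,h_2): lcm = a². S = -7a + 28/3b² - 7/6b + 35/6.
  leading term a: no divisor's leading term divides it; move -7a to the remainder.
  leading term b²: no divisor's leading term divides it; move 28/3b² to the remainder.
  leading term b: no divisor's leading term divides it; move -7/6b to the remainder.
  leading term 1: no divisor's leading term divides it; move 35/6 to the remainder.
  remainder -7a + 28/3b² - 7/6b + 35/6 ≠ 0; add k_3 = -7a + 28/3b² - 7/6b + 35/6 to the basis.

S(h_1,k_3): lcm = a². S = 4/3ab² - 3/2ab - 37/6a + 28/3b² - 31/6b + 17/2.
  leading term ab²: subtract (-4/21b²)·k_3 from 4/3ab² - 3/2ab - 37/6a + 28/3b² - 31/6b + 17/2 → -3/2ab - 37/6a + 16/9b⁴ - 2/9b³ + 94/9b² - 31/6b + 17/2
  leading term ab: subtract (3/14b)·k_3 from -3/2ab - 37/6a + 16/9b⁴ - 2/9b³ + 94/9b² - 31/6b + 17/2 → -37/6a + 16/9b⁴ - 20/9b³ + 385/36b² - 77/12b + 17/2
  leading term a: subtract (37/42)·k_3 from -37/6a + 16/9b⁴ - 20/9b³ + 385/36b² - 77/12b + 17/2 → 16/9b⁴ - 20/9b³ + 89/36b² - 97/18b + 121/36
  leading term b⁴: no divisor's leading term divides it; move 16/9b⁴ to the remainder.
  leading term b³: no divisor's leading term divides it; move -20/9b³ to the remainder.
  leading term b²: no divisor's leading term divides it; move 89/36b² to the remainder.
  leading term b: no divisor's leading term divides it; move -97/18b to the remainder.
  leading term 1: no divisor's leading term divides it; move 121/36 to the remainder.
  remainder 16/9b⁴ - 20/9b³ + 89/36b² - 97/18b + 121/36 ≠ 0; add k_4 = 16/9b⁴ - 20/9b³ + 89/36b² - 97/18b + 121/36 to the basis.

The other S-polynomials (S(h_2,k_3), S(h_1,k_4), S(h_2,k_4), S(k_3,k_4)) all reduce to 0 modulo the current basis, so we have a Gröbner basis.
Inter-reduce: drop elements whose leading term is divisible by another's, tail-reduce, and make monic.
Reduced Gröbner basis: {a - 4/3b² + ⅙b - ⅚, b⁴ - 5/4b³ + 89/64b² - 97/32b + 121/64}.

Same reduced basis, so the two generating sets span the same ideal.

Yes, the ideals are equal.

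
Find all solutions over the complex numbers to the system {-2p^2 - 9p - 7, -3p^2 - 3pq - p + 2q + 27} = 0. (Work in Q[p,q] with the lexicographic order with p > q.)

{(-1, -5), (-7/2, 1/2)}

Compute a lex Gröbner basis by Buchberger's algorithm.
f_1 = -2p^2 - 9p - 7, LT = p^2.
f_2 = -3p^2 - 3pq - p + 2q + 27, LT = p^2.

S(f_1,f_2): lcm = p^2. S = -pq + 25/6p + 2/3q + 25/2.
  leading term pq: no divisor's leading term divides it; move -pq to the remainder.
  leading term p: no divisor's leading term divides it; move 25/6p to the remainder.
  leading term q: no divisor's leading term divides it; move 2/3q to the remainder.
  leading term 1: no divisor's leading term divides it; move 25/2 to the remainder.
  remainder -pq + 25/6p + 2/3q + 25/2 ≠ 0; add h_3 = -pq + 25/6p + 2/3q + 25/2 to the basis.

S(f_1,h_3): lcm = p^2q. S = 25/6p^2 + 31/6pq + 25/2p + 7/2q.
  leading term p^2: subtract (-25/12)·f_1 from 25/6p^2 + 31/6pq + 25/2p + 7/2q → 31/6pq - 25/4p + 7/2q - 175/12
  leading term pq: subtract (-31/6)·h_3 from 31/6pq - 25/4p + 7/2q - 175/12 → 275/18p + 125/18q + 50
  leading term p: no divisor's leading term divides it; move 275/18p to the remainder.
  leading term q: no divisor's leading term divides it; move 125/18q to the remainder.
  leading term 1: no divisor's leading term divides it; move 50 to the remainder.
  remainder 275/18p + 125/18q + 50 ≠ 0; add h_4 = 275/18p + 125/18q + 50 to the basis.

S(h_3,h_4): lcm = pq. S = -25/6p - 5/11q^2 - 130/33q - 25/2.
  leading term p: subtract (-3/11)·h_4 from -25/6p - 5/11q^2 - 130/33q - 25/2 → -5/11q^2 - 45/22q + 25/22
  leading term q^2: no divisor's leading term divides it; move -5/11q^2 to the remainder.
  leading term q: no divisor's leading term divides it; move -45/22q to the remainder.
  leading term 1: no divisor's leading term divides it; move 25/22 to the remainder.
  remainder -5/11q^2 - 45/22q + 25/22 ≠ 0; add h_5 = -5/11q^2 - 45/22q + 25/22 to the basis.

The other S-polynomials (S(f_2,h_3), S(f_1,h_4), S(f_2,h_4), S(f_1,h_5), S(f_2,h_5), S(h_3,h_5), S(h_4,h_5)) all reduce to 0 modulo the current basis, so we have a Gröbner basis.
Inter-reduce: drop elements whose leading term is divisible by another's, tail-reduce, and make monic.
Reduced Gröbner basis: {p + 5/11q + 36/11, q^2 + 9/2q - 5/2}.

The lex basis is triangular: the last element involves only q. Solving q^2 + 9/2q - 5/2 = 0 gives q ∈ {-5, 1/2}; substituting each value into the earlier elements determines the remaining variables.
  q = -5: the earlier basis element becomes p + 1 = 0, giving p = -1 — point (-1, -5).
  q = 1/2: the earlier basis element becomes p + 7/2 = 0, giving p = -7/2 — point (-7/2, 1/2).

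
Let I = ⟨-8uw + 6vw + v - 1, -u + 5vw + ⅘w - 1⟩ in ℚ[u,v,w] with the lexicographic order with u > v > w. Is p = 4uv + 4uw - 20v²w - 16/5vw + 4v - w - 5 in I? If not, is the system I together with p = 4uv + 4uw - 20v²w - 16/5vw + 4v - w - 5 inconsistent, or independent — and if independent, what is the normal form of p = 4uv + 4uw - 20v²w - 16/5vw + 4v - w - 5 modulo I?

First compute the reduced Gröbner basis of I by Buchberger's algorithm.
f_1 = -8uw + 6vw + v - 1, LT = uw.
f_2 = -u + 5vw + ⅘w - 1, LT = u.

S(f_1,f_2): lcm = uw. S = 5vw² - ¾vw - ⅛v + ⅘w² - w + ⅛.
  leading term vw²: no divisor's leading term divides it; move 5vw² to the remainder.
  leading term vw: no divisor's leading term divides it; move -¾vw to the remainder.
  leading term v: no divisor's leading term divides it; move -⅛v to the remainder.
  leading term w²: no divisor's leading term divides it; move ⅘w² to the remainder.
  leading term w: no divisor's leading term divides it; move -w to the remainder.
  leading term 1: no divisor's leading term divides it; move ⅛ to the remainder.
  remainder 5vw² - ¾vw - ⅛v + ⅘w² - w + ⅛ ≠ 0; add h_3 = 5vw² - ¾vw - ⅛v + ⅘w² - w + ⅛ to the basis.

The other S-polynomials (S(f_1,h_3), S(f_2,h_3)) all reduce to 0 modulo the current basis, so we have a Gröbner basis.
Inter-reduce: drop elements whose leading term is divisible by another's, tail-reduce, and make monic.
Reduced Gröbner basis: {u - 5vw - ⅘w + 1, vw² - 3/20vw - 1/40v + 4/25w² - ⅕w + 1/40}.
Label its elements g_1 = u - 5vw - ⅘w + 1, g_2 = vw² - 3/20vw - 1/40v + 4/25w² - ⅕w + 1/40.

Reduce p = 4uv + 4uw - 20v²w - 16/5vw + 4v - w - 5 modulo G:
  leading term uv: subtract (4v)·g_1 from 4uv + 4uw - 20v²w - 16/5vw + 4v - w - 5 → 4uw - w - 5
  leading term uw: subtract (4w)·g_1 from 4uw - w - 5 → 20vw² + 16/5w² - 5w - 5
  leading term vw²: subtract (20)·g_2 from 20vw² + 16/5w² - 5w - 5 → 3vw + ½v - w - 11/2
  leading term vw: no divisor's leading term divides it; move 3vw to the remainder.
  leading term v: no divisor's leading term divides it; move ½v to the remainder.
  leading term w: no divisor's leading term divides it; move -w to the remainder.
  leading term 1: no divisor's leading term divides it; move -11/2 to the remainder.
  normal form = 3vw + ½v - w - 11/2.
The normal form is nonzero, so p ∉ I. Since p minus its normal form lies in I, I + (p) = I + (r) where r = 3vw + ½v - w - 11/2; decide whether this ideal is the whole ring.
Run Buchberger on G together with r (pairs among the g_i already reduce to 0 since G is a Gröbner basis):
g_1 = u - 5vw - ⅘w + 1, LT = u.
g_2 = vw² - 3/20vw - 1/40v + 4/25w² - ⅕w + 1/40, LT = vw².
r = 3vw + ½v - w - 11/2, LT = vw.

S(g_2,r): lcm = vw². S = -19/60vw - 1/40v + 37/75w² + 49/30w + 1/40.
  leading term vw: subtract (-19/180)·r from -19/60vw - 1/40v + 37/75w² + 49/30w + 1/40 → 1/36v + 37/75w² + 55/36w - 5/9
  leading term v: no divisor's leading term divides it; move 1/36v to the remainder.
  leading term w²: no divisor's leading term divides it; move 37/75w² to the remainder.
  leading term w: no divisor's leading term divides it; move 55/36w to the remainder.
  leading term 1: no divisor's leading term divides it; move -5/9 to the remainder.
  remainder 1/36v + 37/75w² + 55/36w - 5/9 ≠ 0; add m_4 = 1/36v + 37/75w² + 55/36w - 5/9 to the basis.

S(g_2,m_4): lcm = vw². S = -3/20vw - 1/40v - 444/25w⁴ - 55w³ + 504/25w² - ⅕w + 1/40.
  leading term vw: subtract (-1/20)·r from -3/20vw - 1/40v - 444/25w⁴ - 55w³ + 504/25w² - ⅕w + 1/40 → -444/25w⁴ - 55w³ + 504/25w² - ¼w - ¼
  leading term w⁴: no divisor's leading term divides it; move -444/25w⁴ to the remainder.
  leading term w³: no divisor's leading term divides it; move -55w³ to the remainder.
  leading term w²: no divisor's leading term divides it; move 504/25w² to the remainder.
  leading term w: no divisor's leading term divides it; move -¼w to the remainder.
  leading term 1: no divisor's leading term divides it; move -¼ to the remainder.
  remainder -444/25w⁴ - 55w³ + 504/25w² - ¼w - ¼ ≠ 0; add m_5 = -444/25w⁴ - 55w³ + 504/25w² - ¼w - ¼ to the basis.

S(r,m_4): lcm = vw. S = ⅙v - 444/25w³ - 55w² + 59/3w - 11/6.
  leading term v: subtract (6)·m_4 from ⅙v - 444/25w³ - 55w² + 59/3w - 11/6 → -444/25w³ - 1449/25w² + 21/2w + 3/2
  leading term w³: no divisor's leading term divides it; move -444/25w³ to the remainder.
  leading term w²: no divisor's leading term divides it; move -1449/25w² to the remainder.
  leading term w: no divisor's leading term divides it; move 21/2w to the remainder.
  leading term 1: no divisor's leading term divides it; move 3/2 to the remainder.
  remainder -444/25w³ - 1449/25w² + 21/2w + 3/2 ≠ 0; add m_6 = -444/25w³ - 1449/25w² + 21/2w + 3/2 to the basis.

The other S-polynomials (S(g_1,g_2), S(g_1,r), S(g_1,m_4), S(g_1,m_5), S(g_2,m_5), S(r,m_5), S(m_4,m_5), S(g_1,m_6), S(g_2,m_6), S(r,m_6), S(m_4,m_6), S(m_5,m_6)) all reduce to 0 modulo the current basis, so we have a Gröbner basis.
Inter-reduce: drop elements whose leading term is divisible by another's, tail-reduce, and make monic.
Reduced Gröbner basis: {u - 74/5w² - 483/10w + 17/2, v + 444/25w² + 55w - 20, w³ + 483/148w² - 175/296w - 25/296}.
The reduced Gröbner basis of I + (p) is {u - 74/5w² - 483/10w + 17/2, v + 444/25w² + 55w - 20, w³ + 483/148w² - 175/296w - 25/296} ≠ {1}, a proper ideal, so the enlarged system stays consistent: p is independent of I, with normal form 3vw + ½v - w - 11/2.

Ideal membership is decidable via reduction modulo a Gröbner basis.

4uv + 4uw - 20v²w - 16/5vw + 4v - w - 5 is independent of I; its normal form modulo I is 3vw + ½v - w - 11/2.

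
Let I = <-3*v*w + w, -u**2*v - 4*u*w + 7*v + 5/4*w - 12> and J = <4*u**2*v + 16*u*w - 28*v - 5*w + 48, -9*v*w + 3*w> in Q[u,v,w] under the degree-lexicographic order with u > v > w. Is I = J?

Yes, the ideals are equal.

Since reduced Gröbner bases are canonical representatives of ideals under a given ordering, it suffices to compute and compare them.
Buchberger on the first generating set:
f_1 = -3*v*w + w, LT = v*w.
f_2 = -u**2*v - 4*u*w + 7*v + 5/4*w - 12, LT = u**2*v.

S(f_1,f_2): lcm = u**2*v*w. S = -1/3*u**2*w - 4*u*w**2 + 7*v*w + 5/4*w**2 - 12*w.
  leading term u**2*w: no divisor's leading term divides it; move -1/3*u**2*w to the remainder.
  leading term u*w**2: no divisor's leading term divides it; move -4*u*w**2 to the remainder.
  leading term v*w: subtract (-7/3)·f_1 from 7*v*w + 5/4*w**2 - 12*w → 5/4*w**2 - 29/3*w
  leading term w**2: no divisor's leading term divides it; move 5/4*w**2 to the remainder.
  leading term w: no divisor's leading term divides it; move -29/3*w to the remainder.
  remainder -1/3*u**2*w - 4*u*w**2 + 5/4*w**2 - 29/3*w ≠ 0; add g_3 = -1/3*u**2*w - 4*u*w**2 + 5/4*w**2 - 29/3*w to the basis.

The other S-polynomials (S(f_1,g_3), S(f_2,g_3)) all reduce to 0 modulo the current basis, so we have a Gröbner basis.
Inter-reduce: drop elements whose leading term is divisible by another's, tail-reduce, and make monic.
Reduced Gröbner basis: {u**2*v + 4*u*w - 7*v - 5/4*w + 12, u**2*w + 12*u*w**2 - 15/4*w**2 + 29*w, v*w - 1/3*w}.

Buchberger on the second generating set:
h_1 = 4*u**2*v + 16*u*w - 28*v - 5*w + 48, LT = u**2*v.
h_2 = -9*v*w + 3*w, LT = v*w.

S(h_1,h_2): lcm = u**2*v*w. S = 1/3*u**2*w + 4*u*w**2 - 7*v*w - 5/4*w**2 + 12*w.
  leading term u**2*w: no divisor's leading term divides it; move 1/3*u**2*w to the remainder.
  leading term u*w**2: no divisor's leading term divides it; move 4*u*w**2 to the remainder.
  leading term v*w: subtract (7/9)·h_2 from -7*v*w - 5/4*w**2 + 12*w → -5/4*w**2 + 29/3*w
  leading term w**2: no divisor's leading term divides it; move -5/4*w**2 to the remainder.
  leading term w: no divisor's leading term divides it; move 29/3*w to the remainder.
  remainder 1/3*u**2*w + 4*u*w**2 - 5/4*w**2 + 29/3*w ≠ 0; add k_3 = 1/3*u**2*w + 4*u*w**2 - 5/4*w**2 + 29/3*w to the basis.

The other S-polynomials (S(h_1,k_3), S(h_2,k_3)) all reduce to 0 modulo the current basis, so we have a Gröbner basis.
Inter-reduce: drop elements whose leading term is divisible by another's, tail-reduce, and make monic.
Reduced Gröbner basis: {u**2*v + 4*u*w - 7*v - 5/4*w + 12, u**2*w + 12*u*w**2 - 15/4*w**2 + 29*w, v*w - 1/3*w}.

The two bases agree; hence the ideals are identical.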